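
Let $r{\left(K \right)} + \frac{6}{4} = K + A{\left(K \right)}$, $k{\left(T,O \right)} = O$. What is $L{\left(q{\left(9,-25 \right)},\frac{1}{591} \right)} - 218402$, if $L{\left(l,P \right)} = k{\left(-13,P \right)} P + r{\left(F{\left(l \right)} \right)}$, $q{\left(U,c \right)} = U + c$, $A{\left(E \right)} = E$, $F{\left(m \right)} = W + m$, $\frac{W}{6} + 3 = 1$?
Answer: $- \frac{152607505237}{698562} \approx -2.1846 \cdot 10^{5}$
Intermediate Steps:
$W = -12$ ($W = -18 + 6 \cdot 1 = -18 + 6 = -12$)
$F{\left(m \right)} = -12 + m$
$r{\left(K \right)} = - \frac{3}{2} + 2 K$ ($r{\left(K \right)} = - \frac{3}{2} + \left(K + K\right) = - \frac{3}{2} + 2 K$)
$L{\left(l,P \right)} = - \frac{51}{2} + P^{2} + 2 l$ ($L{\left(l,P \right)} = P P + \left(- \frac{3}{2} + 2 \left(-12 + l\right)\right) = P^{2} + \left(- \frac{3}{2} + \left(-24 + 2 l\right)\right) = P^{2} + \left(- \frac{51}{2} + 2 l\right) = - \frac{51}{2} + P^{2} + 2 l$)
$L{\left(q{\left(9,-25 \right)},\frac{1}{591} \right)} - 218402 = \left(- \frac{51}{2} + \left(\frac{1}{591}\right)^{2} + 2 \left(9 - 25\right)\right) - 218402 = \left(- \frac{51}{2} + \left(\frac{1}{591}\right)^{2} + 2 \left(-16\right)\right) - 218402 = \left(- \frac{51}{2} + \frac{1}{349281} - 32\right) - 218402 = - \frac{40167313}{698562} - 218402 = - \frac{152607505237}{698562}$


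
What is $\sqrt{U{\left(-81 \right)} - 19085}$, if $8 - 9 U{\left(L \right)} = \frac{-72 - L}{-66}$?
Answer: $\frac{i \sqrt{83130322}}{66} \approx 138.15 i$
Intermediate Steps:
$U{\left(L \right)} = \frac{76}{99} - \frac{L}{594}$ ($U{\left(L \right)} = \frac{8}{9} - \frac{\left(-72 - L\right) \frac{1}{-66}}{9} = \frac{8}{9} - \frac{\left(-72 - L\right) \left(- \frac{1}{66}\right)}{9} = \frac{8}{9} - \frac{\frac{12}{11} + \frac{L}{66}}{9} = \frac{8}{9} - \left(\frac{4}{33} + \frac{L}{594}\right) = \frac{76}{99} - \frac{L}{594}$)
$\sqrt{U{\left(-81 \right)} - 19085} = \sqrt{\left(\frac{76}{99} - - \frac{3}{22}\right) - 19085} = \sqrt{\left(\frac{76}{99} + \frac{3}{22}\right) - 19085} = \sqrt{\frac{179}{198} - 19085} = \sqrt{- \frac{3778651}{198}} = \frac{i \sqrt{83130322}}{66}$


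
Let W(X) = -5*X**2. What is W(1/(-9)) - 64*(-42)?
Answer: 217723/81 ≈ 2687.9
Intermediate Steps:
W(1/(-9)) - 64*(-42) = -5*(1/(-9))**2 - 64*(-42) = -5*(-1/9)**2 + 2688 = -5*1/81 + 2688 = -5/81 + 2688 = 217723/81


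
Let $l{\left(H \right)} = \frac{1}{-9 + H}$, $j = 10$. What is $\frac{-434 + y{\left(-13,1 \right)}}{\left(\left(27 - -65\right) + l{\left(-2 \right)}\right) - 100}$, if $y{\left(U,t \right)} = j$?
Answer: $\frac{4664}{89} \approx 52.404$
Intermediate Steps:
$y{\left(U,t \right)} = 10$
$\frac{-434 + y{\left(-13,1 \right)}}{\left(\left(27 - -65\right) + l{\left(-2 \right)}\right) - 100} = \frac{-434 + 10}{\left(\left(27 - -65\right) + \frac{1}{-9 - 2}\right) - 100} = - \frac{424}{\left(\left(27 + 65\right) + \frac{1}{-11}\right) - 100} = - \frac{424}{\left(92 - \frac{1}{11}\right) - 100} = - \frac{424}{\frac{1011}{11} - 100} = - \frac{424}{- \frac{89}{11}} = \left(-424\right) \left(- \frac{11}{89}\right) = \frac{4664}{89}$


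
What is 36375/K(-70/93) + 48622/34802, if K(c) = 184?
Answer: 637434599/3201784 ≈ 199.09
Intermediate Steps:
36375/K(-70/93) + 48622/34802 = 36375/184 + 48622/34802 = 36375*(1/184) + 48622*(1/34802) = 36375/184 + 24311/17401 = 637434599/3201784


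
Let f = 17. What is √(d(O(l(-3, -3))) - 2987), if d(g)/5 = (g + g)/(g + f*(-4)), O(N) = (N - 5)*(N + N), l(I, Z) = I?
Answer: I*√3011 ≈ 54.873*I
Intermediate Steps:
O(N) = 2*N*(-5 + N) (O(N) = (-5 + N)*(2*N) = 2*N*(-5 + N))
d(g) = 10*g/(-68 + g) (d(g) = 5*((g + g)/(g + 17*(-4))) = 5*((2*g)/(g - 68)) = 5*((2*g)/(-68 + g)) = 5*(2*g/(-68 + g)) = 10*g/(-68 + g))
√(d(O(l(-3, -3))) - 2987) = √(10*(2*(-3)*(-5 - 3))/(-68 + 2*(-3)*(-5 - 3)) - 2987) = √(10*(2*(-3)*(-8))/(-68 + 2*(-3)*(-8)) - 2987) = √(10*48/(-68 + 48) - 2987) = √(10*48/(-20) - 2987) = √(10*48*(-1/20) - 2987) = √(-24 - 2987) = √(-3011) = I*√3011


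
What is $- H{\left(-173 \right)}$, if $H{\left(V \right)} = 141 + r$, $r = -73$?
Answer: $-68$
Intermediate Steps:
$H{\left(V \right)} = 68$ ($H{\left(V \right)} = 141 - 73 = 68$)
$- H{\left(-173 \right)} = \left(-1\right) 68 = -68$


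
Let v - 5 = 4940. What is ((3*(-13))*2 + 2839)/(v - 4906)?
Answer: 2761/39 ≈ 70.795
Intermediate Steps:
v = 4945 (v = 5 + 4940 = 4945)
((3*(-13))*2 + 2839)/(v - 4906) = ((3*(-13))*2 + 2839)/(4945 - 4906) = (-39*2 + 2839)/39 = (-78 + 2839)*(1/39) = 2761*(1/39) = 2761/39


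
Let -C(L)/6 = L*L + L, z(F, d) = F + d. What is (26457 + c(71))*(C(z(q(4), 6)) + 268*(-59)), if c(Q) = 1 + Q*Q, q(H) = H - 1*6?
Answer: -501842068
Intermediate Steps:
q(H) = -6 + H (q(H) = H - 6 = -6 + H)
C(L) = -6*L - 6*L² (C(L) = -6*(L*L + L) = -6*(L² + L) = -6*(L + L²) = -6*L - 6*L²)
c(Q) = 1 + Q²
(26457 + c(71))*(C(z(q(4), 6)) + 268*(-59)) = (26457 + (1 + 71²))*(-6*((-6 + 4) + 6)*(1 + ((-6 + 4) + 6)) + 268*(-59)) = (26457 + (1 + 5041))*(-6*(-2 + 6)*(1 + (-2 + 6)) - 15812) = (26457 + 5042)*(-6*4*(1 + 4) - 15812) = 31499*(-6*4*5 - 15812) = 31499*(-120 - 15812) = 31499*(-15932) = -501842068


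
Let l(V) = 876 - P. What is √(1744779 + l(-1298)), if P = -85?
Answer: 2*√436435 ≈ 1321.3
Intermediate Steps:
l(V) = 961 (l(V) = 876 - 1*(-85) = 876 + 85 = 961)
√(1744779 + l(-1298)) = √(1744779 + 961) = √1745740 = 2*√436435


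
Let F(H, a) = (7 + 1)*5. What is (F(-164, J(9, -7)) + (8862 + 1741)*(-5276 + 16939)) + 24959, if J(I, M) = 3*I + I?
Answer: 123687788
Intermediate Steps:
J(I, M) = 4*I
F(H, a) = 40 (F(H, a) = 8*5 = 40)
(F(-164, J(9, -7)) + (8862 + 1741)*(-5276 + 16939)) + 24959 = (40 + (8862 + 1741)*(-5276 + 16939)) + 24959 = (40 + 10603*11663) + 24959 = (40 + 123662789) + 24959 = 123662829 + 24959 = 123687788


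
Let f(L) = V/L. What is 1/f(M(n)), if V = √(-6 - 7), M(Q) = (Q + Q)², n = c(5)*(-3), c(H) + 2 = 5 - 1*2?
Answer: -36*I*√13/13 ≈ -9.9846*I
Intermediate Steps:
c(H) = 1 (c(H) = -2 + (5 - 1*2) = -2 + (5 - 2) = -2 + 3 = 1)
n = -3 (n = 1*(-3) = -3)
M(Q) = 4*Q² (M(Q) = (2*Q)² = 4*Q²)
V = I*√13 (V = √(-13) = I*√13 ≈ 3.6056*I)
f(L) = I*√13/L (f(L) = (I*√13)/L = I*√13/L)
1/f(M(n)) = 1/(I*√13/((4*(-3)²))) = 1/(I*√13/((4*9))) = 1/(I*√13/36) = -36*I*√13/13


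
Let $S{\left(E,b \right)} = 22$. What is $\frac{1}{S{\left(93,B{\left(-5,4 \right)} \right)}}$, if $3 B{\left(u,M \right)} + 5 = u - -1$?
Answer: $\frac{1}{22} \approx 0.045455$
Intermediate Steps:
$B{\left(u,M \right)} = - \frac{4}{3} + \frac{u}{3}$ ($B{\left(u,M \right)} = - \frac{5}{3} + \frac{u - -1}{3} = - \frac{5}{3} + \frac{u + 1}{3} = - \frac{5}{3} + \frac{1 + u}{3} = - \frac{5}{3} + \left(\frac{1}{3} + \frac{u}{3}\right) = - \frac{4}{3} + \frac{u}{3}$)
$\frac{1}{S{\left(93,B{\left(-5,4 \right)} \right)}} = \frac{1}{22}$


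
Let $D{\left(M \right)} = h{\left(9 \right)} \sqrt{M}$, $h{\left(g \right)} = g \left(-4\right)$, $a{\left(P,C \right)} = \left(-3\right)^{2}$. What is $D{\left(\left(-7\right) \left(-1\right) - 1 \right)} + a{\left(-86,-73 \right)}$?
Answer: $9 - 36 \sqrt{6} \approx -79.182$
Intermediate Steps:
$a{\left(P,C \right)} = 9$
$h{\left(g \right)} = - 4 g$
$D{\left(M \right)} = - 36 \sqrt{M}$ ($D{\left(M \right)} = \left(-4\right) 9 \sqrt{M} = - 36 \sqrt{M}$)
$D{\left(\left(-7\right) \left(-1\right) - 1 \right)} + a{\left(-86,-73 \right)} = - 36 \sqrt{\left(-7\right) \left(-1\right) - 1} + 9 = - 36 \sqrt{7 - 1} + 9 = - 36 \sqrt{6} + 9 = 9 - 36 \sqrt{6}$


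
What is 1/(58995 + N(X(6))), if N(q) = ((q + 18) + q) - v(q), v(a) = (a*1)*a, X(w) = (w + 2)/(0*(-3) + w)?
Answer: 9/531125 ≈ 1.6945e-5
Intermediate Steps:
X(w) = (2 + w)/w (X(w) = (2 + w)/(0 + w) = (2 + w)/w)
v(a) = a**2 (v(a) = a*a = a**2)
N(q) = 18 - q**2 + 2*q (N(q) = ((q + 18) + q) - q**2 = ((18 + q) + q) - q**2 = (18 + 2*q) - q**2 = 18 - q**2 + 2*q)
1/(58995 + N(X(6))) = 1/(58995 + (18 - ((2 + 6)/6)**2 + 2*((2 + 6)/6))) = 1/(58995 + (18 - ((1/6)*8)**2 + 2*((1/6)*8))) = 1/(58995 + (18 - (4/3)**2 + 2*(4/3))) = 1/(58995 + (18 - 1*16/9 + 8/3)) = 1/(58995 + (18 - 16/9 + 8/3)) = 1/(58995 + 170/9) = 1/(531125/9) = 9/531125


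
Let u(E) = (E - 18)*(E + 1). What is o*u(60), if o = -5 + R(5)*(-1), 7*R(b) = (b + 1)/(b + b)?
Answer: -65148/5 ≈ -13030.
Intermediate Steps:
R(b) = (1 + b)/(14*b) (R(b) = ((b + 1)/(b + b))/7 = ((1 + b)/((2*b)))/7 = ((1 + b)*(1/(2*b)))/7 = ((1 + b)/(2*b))/7 = (1 + b)/(14*b))
u(E) = (1 + E)*(-18 + E) (u(E) = (-18 + E)*(1 + E) = (1 + E)*(-18 + E))
o = -178/35 (o = -5 + ((1/14)*(1 + 5)/5)*(-1) = -5 + ((1/14)*(1/5)*6)*(-1) = -5 + (3/35)*(-1) = -5 - 3/35 = -178/35 ≈ -5.0857)
o*u(60) = -178*(-18 + 60**2 - 17*60)/35 = -178*(-18 + 3600 - 1020)/35 = -178/35*2562 = -65148/5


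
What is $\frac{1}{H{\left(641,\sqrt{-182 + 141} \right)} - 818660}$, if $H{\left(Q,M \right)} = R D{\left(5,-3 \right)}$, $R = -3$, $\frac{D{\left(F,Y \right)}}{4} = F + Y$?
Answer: $- \frac{1}{818684} \approx -1.2215 \cdot 10^{-6}$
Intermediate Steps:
$D{\left(F,Y \right)} = 4 F + 4 Y$ ($D{\left(F,Y \right)} = 4 \left(F + Y\right) = 4 F + 4 Y$)
$H{\left(Q,M \right)} = -24$ ($H{\left(Q,M \right)} = - 3 \left(4 \cdot 5 + 4 \left(-3\right)\right) = - 3 \left(20 - 12\right) = \left(-3\right) 8 = -24$)
$\frac{1}{H{\left(641,\sqrt{-182 + 141} \right)} - 818660} = \frac{1}{-24 - 818660} = \frac{1}{-818684} = - \frac{1}{818684}$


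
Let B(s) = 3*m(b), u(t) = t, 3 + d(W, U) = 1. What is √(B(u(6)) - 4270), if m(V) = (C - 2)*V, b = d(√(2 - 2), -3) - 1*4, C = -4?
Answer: I*√4162 ≈ 64.514*I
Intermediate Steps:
d(W, U) = -2 (d(W, U) = -3 + 1 = -2)
b = -6 (b = -2 - 1*4 = -2 - 4 = -6)
m(V) = -6*V (m(V) = (-4 - 2)*V = -6*V)
B(s) = 108 (B(s) = 3*(-6*(-6)) = 3*36 = 108)
√(B(u(6)) - 4270) = √(108 - 4270) = √(-4162) = I*√4162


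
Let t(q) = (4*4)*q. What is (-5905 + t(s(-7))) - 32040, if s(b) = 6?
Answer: -37849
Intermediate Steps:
t(q) = 16*q
(-5905 + t(s(-7))) - 32040 = (-5905 + 16*6) - 32040 = (-5905 + 96) - 32040 = -5809 - 32040 = -37849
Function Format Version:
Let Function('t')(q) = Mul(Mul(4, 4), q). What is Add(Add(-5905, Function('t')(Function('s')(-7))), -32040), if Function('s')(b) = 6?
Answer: -37849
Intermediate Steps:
Function('t')(q) = Mul(16, q)
Add(Add(-5905, Function('t')(Function('s')(-7))), -32040) = Add(Add(-5905, Mul(16, 6)), -32040) = Add(Add(-5905, 96), -32040) = Add(-5809, -32040) = -37849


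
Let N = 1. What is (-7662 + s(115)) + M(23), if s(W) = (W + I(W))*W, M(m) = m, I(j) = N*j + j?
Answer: 32036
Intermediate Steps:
I(j) = 2*j (I(j) = 1*j + j = j + j = 2*j)
s(W) = 3*W² (s(W) = (W + 2*W)*W = (3*W)*W = 3*W²)
(-7662 + s(115)) + M(23) = (-7662 + 3*115²) + 23 = (-7662 + 3*13225) + 23 = (-7662 + 39675) + 23 = 32013 + 23 = 32036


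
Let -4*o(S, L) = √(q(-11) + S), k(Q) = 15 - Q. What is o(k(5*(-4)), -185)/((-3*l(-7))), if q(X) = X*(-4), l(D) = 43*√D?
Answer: -I*√553/3612 ≈ -0.0065105*I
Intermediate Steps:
q(X) = -4*X
o(S, L) = -√(44 + S)/4 (o(S, L) = -√(-4*(-11) + S)/4 = -√(44 + S)/4)
o(k(5*(-4)), -185)/((-3*l(-7))) = (-√(44 + (15 - 5*(-4)))/4)/((-129*√(-7))) = (-√(44 + (15 - 1*(-20)))/4)/((-129*I*√7)) = (-√(44 + (15 + 20))/4)/((-129*I*√7)) = (-√(44 + 35)/4)/((-129*I*√7)) = (-√79/4)*(I*√7/903) = -I*√553/3612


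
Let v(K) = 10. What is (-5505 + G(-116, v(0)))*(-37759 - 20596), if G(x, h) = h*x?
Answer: 388936075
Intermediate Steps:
(-5505 + G(-116, v(0)))*(-37759 - 20596) = (-5505 + 10*(-116))*(-37759 - 20596) = (-5505 - 1160)*(-58355) = -6665*(-58355) = 388936075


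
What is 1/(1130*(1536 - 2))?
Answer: 1/1733420 ≈ 5.7689e-7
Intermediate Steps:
1/(1130*(1536 - 2)) = 1/(1130*1534) = 1/1733420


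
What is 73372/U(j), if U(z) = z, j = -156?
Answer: -1411/3 ≈ -470.33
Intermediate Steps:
73372/U(j) = 73372/(-156) = 73372*(-1/156) = -1411/3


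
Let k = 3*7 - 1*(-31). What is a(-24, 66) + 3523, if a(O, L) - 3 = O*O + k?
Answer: 4154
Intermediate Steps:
k = 52 (k = 21 + 31 = 52)
a(O, L) = 55 + O² (a(O, L) = 3 + (O*O + 52) = 3 + (O² + 52) = 3 + (52 + O²) = 55 + O²)
a(-24, 66) + 3523 = (55 + (-24)²) + 3523 = (55 + 576) + 3523 = 631 + 3523 = 4154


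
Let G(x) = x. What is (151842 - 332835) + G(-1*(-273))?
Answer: -180720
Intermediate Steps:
(151842 - 332835) + G(-1*(-273)) = (151842 - 332835) - 1*(-273) = -180993 + 273 = -180720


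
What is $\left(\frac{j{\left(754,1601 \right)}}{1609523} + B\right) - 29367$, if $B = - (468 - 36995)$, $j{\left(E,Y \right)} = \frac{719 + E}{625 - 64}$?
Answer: $\frac{2155022535651}{300980801} \approx 7160.0$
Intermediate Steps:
$j{\left(E,Y \right)} = \frac{719}{561} + \frac{E}{561}$ ($j{\left(E,Y \right)} = \frac{719 + E}{561} = \left(719 + E\right) \frac{1}{561} = \frac{719}{561} + \frac{E}{561}$)
$B = 36527$ ($B = - (468 - 36995) = \left(-1\right) \left(-36527\right) = 36527$)
$\left(\frac{j{\left(754,1601 \right)}}{1609523} + B\right) - 29367 = \left(\frac{\frac{719}{561} + \frac{1}{561} \cdot 754}{1609523} + 36527\right) - 29367 = \left(\left(\frac{719}{561} + \frac{754}{561}\right) \frac{1}{1609523} + 36527\right) - 29367 = \left(\frac{491}{187} \cdot \frac{1}{1609523} + 36527\right) - 29367 = \left(\frac{491}{300980801} + 36527\right) - 29367 = \frac{10993925718618}{300980801} - 29367 = \frac{2155022535651}{300980801}$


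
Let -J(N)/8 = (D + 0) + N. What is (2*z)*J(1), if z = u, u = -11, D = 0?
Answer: 176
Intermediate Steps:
J(N) = -8*N (J(N) = -8*((0 + 0) + N) = -8*(0 + N) = -8*N)
z = -11
(2*z)*J(1) = (2*(-11))*(-8*1) = -22*(-8) = 176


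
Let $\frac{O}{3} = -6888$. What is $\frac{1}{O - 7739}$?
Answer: $- \frac{1}{28403} \approx -3.5208 \cdot 10^{-5}$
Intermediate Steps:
$O = -20664$ ($O = 3 \left(-6888\right) = -20664$)
$\frac{1}{O - 7739} = \frac{1}{-20664 - 7739} = \frac{1}{-28403} = - \frac{1}{28403}$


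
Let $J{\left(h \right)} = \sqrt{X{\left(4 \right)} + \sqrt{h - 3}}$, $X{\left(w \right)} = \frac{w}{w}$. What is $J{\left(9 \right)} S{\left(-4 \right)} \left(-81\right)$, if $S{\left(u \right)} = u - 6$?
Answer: $810 \sqrt{1 + \sqrt{6}} \approx 1504.4$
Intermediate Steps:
$S{\left(u \right)} = -6 + u$
$X{\left(w \right)} = 1$
$J{\left(h \right)} = \sqrt{1 + \sqrt{-3 + h}}$ ($J{\left(h \right)} = \sqrt{1 + \sqrt{h - 3}} = \sqrt{1 + \sqrt{-3 + h}}$)
$J{\left(9 \right)} S{\left(-4 \right)} \left(-81\right) = \sqrt{1 + \sqrt{-3 + 9}} \left(-6 - 4\right) \left(-81\right) = \sqrt{1 + \sqrt{6}} \left(-10\right) \left(-81\right) = - 10 \sqrt{1 + \sqrt{6}} \left(-81\right) = 810 \sqrt{1 + \sqrt{6}}$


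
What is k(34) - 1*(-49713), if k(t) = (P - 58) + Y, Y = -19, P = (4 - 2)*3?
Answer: 49642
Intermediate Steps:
P = 6 (P = 2*3 = 6)
k(t) = -71 (k(t) = (6 - 58) - 19 = -52 - 19 = -71)
k(34) - 1*(-49713) = -71 - 1*(-49713) = -71 + 49713 = 49642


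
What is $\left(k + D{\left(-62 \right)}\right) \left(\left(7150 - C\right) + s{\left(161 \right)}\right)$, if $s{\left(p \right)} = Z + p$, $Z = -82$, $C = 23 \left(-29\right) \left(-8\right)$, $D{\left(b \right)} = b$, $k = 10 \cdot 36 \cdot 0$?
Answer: $-117366$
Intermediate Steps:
$k = 0$ ($k = 360 \cdot 0 = 0$)
$C = 5336$ ($C = \left(-667\right) \left(-8\right) = 5336$)
$s{\left(p \right)} = -82 + p$
$\left(k + D{\left(-62 \right)}\right) \left(\left(7150 - C\right) + s{\left(161 \right)}\right) = \left(0 - 62\right) \left(\left(7150 - 5336\right) + \left(-82 + 161\right)\right) = - 62 \left(\left(7150 - 5336\right) + 79\right) = - 62 \left(1814 + 79\right) = \left(-62\right) 1893 = -117366$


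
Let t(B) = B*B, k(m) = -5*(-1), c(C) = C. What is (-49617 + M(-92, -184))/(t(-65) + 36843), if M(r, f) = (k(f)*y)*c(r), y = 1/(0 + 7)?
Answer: -347779/287476 ≈ -1.2098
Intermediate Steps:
k(m) = 5
t(B) = B**2
y = 1/7 ≈ 0.14286
M(r, f) = 5*r/7 (M(r, f) = (5*(1/7))*r = 5*r/7)
(-49617 + M(-92, -184))/(t(-65) + 36843) = (-49617 + (5/7)*(-92))/((-65)**2 + 36843) = (-49617 - 460/7)/(4225 + 36843) = -347779/7/41068 = -347779/7*1/41068 = -347779/287476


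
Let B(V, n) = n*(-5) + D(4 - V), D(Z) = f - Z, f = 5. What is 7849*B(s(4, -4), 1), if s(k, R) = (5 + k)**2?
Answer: 604373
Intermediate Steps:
D(Z) = 5 - Z
B(V, n) = 1 + V - 5*n (B(V, n) = n*(-5) + (5 - (4 - V)) = -5*n + (5 + (-4 + V)) = -5*n + (1 + V) = 1 + V - 5*n)
7849*B(s(4, -4), 1) = 7849*(1 + (5 + 4)**2 - 5*1) = 7849*(1 + 9**2 - 5) = 7849*(1 + 81 - 5) = 7849*77 = 604373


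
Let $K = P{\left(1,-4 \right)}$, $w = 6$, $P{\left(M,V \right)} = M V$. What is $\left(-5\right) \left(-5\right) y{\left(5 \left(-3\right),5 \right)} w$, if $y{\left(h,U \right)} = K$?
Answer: $-600$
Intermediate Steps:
$K = -4$ ($K = 1 \left(-4\right) = -4$)
$y{\left(h,U \right)} = -4$
$\left(-5\right) \left(-5\right) y{\left(5 \left(-3\right),5 \right)} w = \left(-5\right) \left(-5\right) \left(-4\right) 6 = 25 \left(-4\right) 6 = \left(-100\right) 6 = -600$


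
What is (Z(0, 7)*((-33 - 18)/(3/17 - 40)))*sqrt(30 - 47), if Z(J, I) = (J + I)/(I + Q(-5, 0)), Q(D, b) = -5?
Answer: 6069*I*sqrt(17)/1354 ≈ 18.481*I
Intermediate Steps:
Z(J, I) = (I + J)/(-5 + I) (Z(J, I) = (J + I)/(I - 5) = (I + J)/(-5 + I))
(Z(0, 7)*((-33 - 18)/(3/17 - 40)))*sqrt(30 - 47) = (((7 + 0)/(-5 + 7))*((-33 - 18)/(3/17 - 40)))*sqrt(30 - 47) = ((7/2)*(-51/(3*(1/17) - 40)))*sqrt(-17) = (((1/2)*7)*(-51/(3/17 - 40)))*(I*sqrt(17)) = (7*(-51/(-677/17))/2)*(I*sqrt(17)) = (7*(-51*(-17/677))/2)*(I*sqrt(17)) = ((7/2)*(867/677))*(I*sqrt(17)) = 6069*(I*sqrt(17))/1354 = 6069*I*sqrt(17)/1354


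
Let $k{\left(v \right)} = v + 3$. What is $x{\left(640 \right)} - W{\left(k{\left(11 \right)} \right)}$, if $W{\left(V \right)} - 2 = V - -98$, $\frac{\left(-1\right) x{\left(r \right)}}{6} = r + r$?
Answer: $-7794$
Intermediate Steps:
$x{\left(r \right)} = - 12 r$ ($x{\left(r \right)} = - 6 \left(r + r\right) = - 6 \cdot 2 r = - 12 r$)
$k{\left(v \right)} = 3 + v$
$W{\left(V \right)} = 100 + V$ ($W{\left(V \right)} = 2 + \left(V - -98\right) = 2 + \left(V + 98\right) = 2 + \left(98 + V\right) = 100 + V$)
$x{\left(640 \right)} - W{\left(k{\left(11 \right)} \right)} = \left(-12\right) 640 - \left(100 + \left(3 + 11\right)\right) = -7680 - \left(100 + 14\right) = -7680 - 114 = -7794$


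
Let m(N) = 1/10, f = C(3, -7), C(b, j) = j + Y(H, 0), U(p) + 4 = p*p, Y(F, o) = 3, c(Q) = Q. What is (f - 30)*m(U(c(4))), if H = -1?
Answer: -17/5 ≈ -3.4000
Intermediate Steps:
U(p) = -4 + p**2 (U(p) = -4 + p*p = -4 + p**2)
C(b, j) = 3 + j (C(b, j) = j + 3 = 3 + j)
f = -4 (f = 3 - 7 = -4)
m(N) = 1/10
(f - 30)*m(U(c(4))) = (-4 - 30)*(1/10) = -34*1/10 = -17/5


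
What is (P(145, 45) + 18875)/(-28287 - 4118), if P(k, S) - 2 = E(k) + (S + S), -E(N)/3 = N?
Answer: -18532/32405 ≈ -0.57189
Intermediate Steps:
E(N) = -3*N
P(k, S) = 2 - 3*k + 2*S (P(k, S) = 2 + (-3*k + (S + S)) = 2 + (-3*k + 2*S) = 2 - 3*k + 2*S)
(P(145, 45) + 18875)/(-28287 - 4118) = ((2 - 3*145 + 2*45) + 18875)/(-28287 - 4118) = ((2 - 435 + 90) + 18875)/(-32405) = (-343 + 18875)*(-1/32405) = 18532*(-1/32405) = -18532/32405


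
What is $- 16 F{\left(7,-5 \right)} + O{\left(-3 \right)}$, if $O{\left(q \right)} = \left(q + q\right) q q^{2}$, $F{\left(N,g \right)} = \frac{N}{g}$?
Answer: $\frac{922}{5} \approx 184.4$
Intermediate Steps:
$O{\left(q \right)} = 2 q^{4}$ ($O{\left(q \right)} = 2 q q q^{2} = 2 q^{2} q^{2} = 2 q^{4}$)
$- 16 F{\left(7,-5 \right)} + O{\left(-3 \right)} = - 16 \frac{7}{-5} + 2 \left(-3\right)^{4} = - 16 \cdot 7 \left(- \frac{1}{5}\right) + 2 \cdot 81 = \left(-16\right) \left(- \frac{7}{5}\right) + 162 = \frac{112}{5} + 162 = \frac{922}{5}$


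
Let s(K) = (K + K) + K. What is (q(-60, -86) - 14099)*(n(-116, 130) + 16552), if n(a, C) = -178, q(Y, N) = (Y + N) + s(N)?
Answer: -237472122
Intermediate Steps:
s(K) = 3*K (s(K) = 2*K + K = 3*K)
q(Y, N) = Y + 4*N (q(Y, N) = (Y + N) + 3*N = (N + Y) + 3*N = Y + 4*N)
(q(-60, -86) - 14099)*(n(-116, 130) + 16552) = ((-60 + 4*(-86)) - 14099)*(-178 + 16552) = ((-60 - 344) - 14099)*16374 = (-404 - 14099)*16374 = -14503*16374 = -237472122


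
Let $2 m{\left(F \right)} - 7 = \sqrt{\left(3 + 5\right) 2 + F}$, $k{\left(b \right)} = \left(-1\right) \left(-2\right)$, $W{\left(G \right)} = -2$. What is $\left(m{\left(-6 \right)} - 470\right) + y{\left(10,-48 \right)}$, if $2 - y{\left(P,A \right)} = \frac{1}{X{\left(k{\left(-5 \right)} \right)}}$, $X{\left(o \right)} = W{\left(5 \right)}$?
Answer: $-464 + \frac{\sqrt{10}}{2} \approx -462.42$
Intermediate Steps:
$k{\left(b \right)} = 2$
$X{\left(o \right)} = -2$
$y{\left(P,A \right)} = \frac{5}{2}$ ($y{\left(P,A \right)} = 2 - \frac{1}{-2} = 2 - - \frac{1}{2} = 2 + \frac{1}{2} = \frac{5}{2}$)
$m{\left(F \right)} = \frac{7}{2} + \frac{\sqrt{16 + F}}{2}$ ($m{\left(F \right)} = \frac{7}{2} + \frac{\sqrt{\left(3 + 5\right) 2 + F}}{2} = \frac{7}{2} + \frac{\sqrt{8 \cdot 2 + F}}{2} = \frac{7}{2} + \frac{\sqrt{16 + F}}{2}$)
$\left(m{\left(-6 \right)} - 470\right) + y{\left(10,-48 \right)} = \left(\left(\frac{7}{2} + \frac{\sqrt{16 - 6}}{2}\right) - 470\right) + \frac{5}{2} = \left(\left(\frac{7}{2} + \frac{\sqrt{10}}{2}\right) - 470\right) + \frac{5}{2} = \left(- \frac{933}{2} + \frac{\sqrt{10}}{2}\right) + \frac{5}{2} = -464 + \frac{\sqrt{10}}{2}$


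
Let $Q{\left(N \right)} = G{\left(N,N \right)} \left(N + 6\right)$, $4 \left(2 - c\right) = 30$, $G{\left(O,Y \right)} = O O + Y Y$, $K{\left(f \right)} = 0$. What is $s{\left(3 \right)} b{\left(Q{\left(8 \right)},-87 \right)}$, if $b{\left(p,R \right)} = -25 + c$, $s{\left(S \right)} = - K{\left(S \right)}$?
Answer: $0$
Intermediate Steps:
$s{\left(S \right)} = 0$ ($s{\left(S \right)} = \left(-1\right) 0 = 0$)
$G{\left(O,Y \right)} = O^{2} + Y^{2}$
$c = - \frac{11}{2}$ ($c = 2 - \frac{15}{2} = - \frac{11}{2} \approx -5.5$)
$Q{\left(N \right)} = 2 N^{2} \left(6 + N\right)$ ($Q{\left(N \right)} = \left(N^{2} + N^{2}\right) \left(N + 6\right) = 2 N^{2} \left(6 + N\right)$)
$b{\left(p,R \right)} = - \frac{61}{2}$ ($b{\left(p,R \right)} = -25 - \frac{11}{2} = - \frac{61}{2}$)
$s{\left(3 \right)} b{\left(Q{\left(8 \right)},-87 \right)} = 0 \left(- \frac{61}{2}\right) = 0$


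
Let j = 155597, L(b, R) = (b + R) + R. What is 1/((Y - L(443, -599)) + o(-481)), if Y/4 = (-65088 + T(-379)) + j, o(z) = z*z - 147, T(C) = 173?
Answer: 1/594697 ≈ 1.6815e-6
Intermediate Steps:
o(z) = -147 + z**2 (o(z) = z**2 - 147 = -147 + z**2)
L(b, R) = b + 2*R (L(b, R) = (R + b) + R = b + 2*R)
Y = 362728 (Y = 4*((-65088 + 173) + 155597) = 4*(-64915 + 155597) = 4*90682 = 362728)
1/((Y - L(443, -599)) + o(-481)) = 1/((362728 - (443 + 2*(-599))) + (-147 + (-481)**2)) = 1/((362728 - (443 - 1198)) + (-147 + 231361)) = 1/((362728 - 1*(-755)) + 231214) = 1/((362728 + 755) + 231214) = 1/(363483 + 231214) = 1/594697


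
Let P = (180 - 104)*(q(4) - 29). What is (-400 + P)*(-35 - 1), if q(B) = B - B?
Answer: 93744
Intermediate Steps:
q(B) = 0
P = -2204 (P = (180 - 104)*(0 - 29) = 76*(-29) = -2204)
(-400 + P)*(-35 - 1) = (-400 - 2204)*(-35 - 1) = -2604*(-36) = 93744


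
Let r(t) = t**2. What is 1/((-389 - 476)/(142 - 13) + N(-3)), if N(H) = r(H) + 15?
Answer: 129/2231 ≈ 0.057822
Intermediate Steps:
N(H) = 15 + H**2 (N(H) = H**2 + 15 = 15 + H**2)
1/((-389 - 476)/(142 - 13) + N(-3)) = 1/((-389 - 476)/(142 - 13) + (15 + (-3)**2)) = 1/(-865/129 + (15 + 9)) = 1/(-865*1/129 + 24) = 1/(-865/129 + 24) = 1/(2231/129) = 129/2231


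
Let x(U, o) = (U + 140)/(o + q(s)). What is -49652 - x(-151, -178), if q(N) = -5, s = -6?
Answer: -9086327/183 ≈ -49652.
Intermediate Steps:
x(U, o) = (140 + U)/(-5 + o) (x(U, o) = (U + 140)/(o - 5) = (140 + U)/(-5 + o))
-49652 - x(-151, -178) = -49652 - (140 - 151)/(-5 - 178) = -49652 - (-11)/(-183) = -49652 - (-1)*(-11)/183 = -49652 - 1*11/183 = -49652 - 11/183 = -9086327/183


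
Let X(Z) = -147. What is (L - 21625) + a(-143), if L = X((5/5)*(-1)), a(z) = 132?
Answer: -21640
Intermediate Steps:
L = -147
(L - 21625) + a(-143) = (-147 - 21625) + 132 = -21772 + 132 = -21640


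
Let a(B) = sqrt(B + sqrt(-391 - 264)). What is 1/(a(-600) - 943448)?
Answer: -1/(943448 - sqrt(-600 + I*sqrt(655))) ≈ -1.0599e-6 - 2.7526e-11*I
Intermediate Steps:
a(B) = sqrt(B + I*sqrt(655)) (a(B) = sqrt(B + sqrt(-655)) = sqrt(B + I*sqrt(655)))
1/(a(-600) - 943448) = 1/(sqrt(-600 + I*sqrt(655)) - 943448) = 1/(-943448 + sqrt(-600 + I*sqrt(655)))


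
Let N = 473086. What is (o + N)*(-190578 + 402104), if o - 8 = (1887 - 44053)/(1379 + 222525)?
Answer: 5601610210708015/55976 ≈ 1.0007e+11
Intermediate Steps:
o = 874533/111952 (o = 8 + (1887 - 44053)/(1379 + 222525) = 8 - 42166/223904 = 8 - 42166*1/223904 = 8 - 21083/111952 = 874533/111952 ≈ 7.8117)
(o + N)*(-190578 + 402104) = (874533/111952 + 473086)*(-190578 + 402104) = (52963798405/111952)*211526 = 5601610210708015/55976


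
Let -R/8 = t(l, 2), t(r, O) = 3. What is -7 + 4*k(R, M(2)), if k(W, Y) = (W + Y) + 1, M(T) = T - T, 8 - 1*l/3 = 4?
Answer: -99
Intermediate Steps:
l = 12 (l = 24 - 3*4 = 24 - 12 = 12)
M(T) = 0
R = -24 (R = -8*3 = -24)
k(W, Y) = 1 + W + Y
-7 + 4*k(R, M(2)) = -7 + 4*(1 - 24 + 0) = -7 + 4*(-23) = -7 - 92 = -99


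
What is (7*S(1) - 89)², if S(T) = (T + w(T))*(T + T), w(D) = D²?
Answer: 3721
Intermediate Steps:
S(T) = 2*T*(T + T²) (S(T) = (T + T²)*(T + T) = (T + T²)*(2*T) = 2*T*(T + T²))
(7*S(1) - 89)² = (7*(2*1²*(1 + 1)) - 89)² = (7*(2*1*2) - 89)² = (7*4 - 89)² = (28 - 89)² = (-61)² = 3721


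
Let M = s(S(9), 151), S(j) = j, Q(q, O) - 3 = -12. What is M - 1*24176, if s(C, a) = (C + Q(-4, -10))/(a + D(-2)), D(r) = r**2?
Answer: -24176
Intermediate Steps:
Q(q, O) = -9 (Q(q, O) = 3 - 12 = -9)
s(C, a) = (-9 + C)/(4 + a) (s(C, a) = (C - 9)/(a + (-2)**2) = (-9 + C)/(a + 4) = (-9 + C)/(4 + a))
M = 0 (M = (-9 + 9)/(4 + 151) = 0/155 = (1/155)*0 = 0)
M - 1*24176 = 0 - 1*24176 = 0 - 24176 = -24176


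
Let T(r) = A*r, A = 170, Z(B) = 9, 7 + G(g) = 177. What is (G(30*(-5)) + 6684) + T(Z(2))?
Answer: 8384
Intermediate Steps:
G(g) = 170 (G(g) = -7 + 177 = 170)
T(r) = 170*r
(G(30*(-5)) + 6684) + T(Z(2)) = (170 + 6684) + 170*9 = 6854 + 1530 = 8384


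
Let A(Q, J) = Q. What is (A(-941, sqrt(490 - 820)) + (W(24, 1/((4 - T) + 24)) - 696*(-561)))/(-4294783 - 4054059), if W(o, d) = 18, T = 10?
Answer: -389533/8348842 ≈ -0.046657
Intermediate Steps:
(A(-941, sqrt(490 - 820)) + (W(24, 1/((4 - T) + 24)) - 696*(-561)))/(-4294783 - 4054059) = (-941 + (18 - 696*(-561)))/(-4294783 - 4054059) = (-941 + (18 + 390456))/(-8348842) = (-941 + 390474)*(-1/8348842) = 389533*(-1/8348842) = -389533/8348842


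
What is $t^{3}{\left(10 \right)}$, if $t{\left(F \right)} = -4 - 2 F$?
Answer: $-13824$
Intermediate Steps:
$t^{3}{\left(10 \right)} = \left(-4 - 20\right)^{3} = \left(-24\right)^{3} = -13824$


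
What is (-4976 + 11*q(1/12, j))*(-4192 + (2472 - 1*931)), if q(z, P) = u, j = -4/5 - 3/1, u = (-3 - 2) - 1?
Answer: 13366342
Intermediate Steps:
u = -6 (u = -5 - 1 = -6)
j = -19/5 (j = -4*⅕ - 3*1 = -⅘ - 3 = -19/5 ≈ -3.8000)
q(z, P) = -6
(-4976 + 11*q(1/12, j))*(-4192 + (2472 - 1*931)) = (-4976 + 11*(-6))*(-4192 + (2472 - 1*931)) = (-4976 - 66)*(-4192 + (2472 - 931)) = -5042*(-4192 + 1541) = -5042*(-2651) = 13366342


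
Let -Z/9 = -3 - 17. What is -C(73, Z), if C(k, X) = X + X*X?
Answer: -32580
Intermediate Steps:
Z = 180 (Z = -9*(-3 - 17) = -9*(-20) = 180)
C(k, X) = X + X**2
-C(73, Z) = -180*(1 + 180) = -180*181 = -1*32580 = -32580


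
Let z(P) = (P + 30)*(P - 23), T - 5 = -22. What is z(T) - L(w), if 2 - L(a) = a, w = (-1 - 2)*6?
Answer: -540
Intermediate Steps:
w = -18 (w = -3*6 = -18)
L(a) = 2 - a
T = -17 (T = 5 - 22 = -17)
z(P) = (-23 + P)*(30 + P) (z(P) = (30 + P)*(-23 + P) = (-23 + P)*(30 + P))
z(T) - L(w) = (-690 + (-17)² + 7*(-17)) - (2 - 1*(-18)) = (-690 + 289 - 119) - (2 + 18) = -520 - 1*20 = -520 - 20 = -540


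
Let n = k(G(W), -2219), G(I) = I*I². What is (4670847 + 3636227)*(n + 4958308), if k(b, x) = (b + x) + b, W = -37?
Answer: 40329041634942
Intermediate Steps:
G(I) = I³
k(b, x) = x + 2*b
n = -103525 (n = -2219 + 2*(-37)³ = -2219 + 2*(-50653) = -2219 - 101306 = -103525)
(4670847 + 3636227)*(n + 4958308) = (4670847 + 3636227)*(-103525 + 4958308) = 8307074*4854783 = 40329041634942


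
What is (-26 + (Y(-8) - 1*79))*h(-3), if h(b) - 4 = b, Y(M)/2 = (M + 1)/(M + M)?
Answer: -833/8 ≈ -104.13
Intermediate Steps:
Y(M) = (1 + M)/M (Y(M) = 2*((M + 1)/(M + M)) = 2*((1 + M)/((2*M))) = 2*((1 + M)*(1/(2*M))) = 2*((1 + M)/(2*M)) = (1 + M)/M)
h(b) = 4 + b
(-26 + (Y(-8) - 1*79))*h(-3) = (-26 + ((1 - 8)/(-8) - 1*79))*(4 - 3) = (-26 + (-1/8*(-7) - 79))*1 = (-26 + (7/8 - 79))*1 = (-26 - 625/8)*1 = -833/8*1 = -833/8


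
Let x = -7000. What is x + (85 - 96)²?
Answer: -6879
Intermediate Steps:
x + (85 - 96)² = -7000 + (85 - 96)² = -7000 + (-11)² = -7000 + 121 = -6879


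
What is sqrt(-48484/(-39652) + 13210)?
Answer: sqrt(2454129947)/431 ≈ 114.94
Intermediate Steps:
sqrt(-48484/(-39652) + 13210) = sqrt(-48484*(-1/39652) + 13210) = sqrt(527/431 + 13210) = sqrt(5694037/431) = sqrt(2454129947)/431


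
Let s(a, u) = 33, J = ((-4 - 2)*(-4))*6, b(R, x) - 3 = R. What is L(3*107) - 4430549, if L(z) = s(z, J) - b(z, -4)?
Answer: -4430840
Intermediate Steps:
b(R, x) = 3 + R
J = 144 (J = -6*(-4)*6 = 24*6 = 144)
L(z) = 30 - z (L(z) = 33 - (3 + z) = 33 + (-3 - z) = 30 - z)
L(3*107) - 4430549 = (30 - 3*107) - 4430549 = (30 - 1*321) - 4430549 = (30 - 321) - 4430549 = -291 - 4430549 = -4430840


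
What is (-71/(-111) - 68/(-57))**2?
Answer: 14938225/4447881 ≈ 3.3585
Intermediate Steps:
(-71/(-111) - 68/(-57))**2 = (-71*(-1/111) - 68*(-1/57))**2 = (71/111 + 68/57)**2 = (3865/2109)**2 = 14938225/4447881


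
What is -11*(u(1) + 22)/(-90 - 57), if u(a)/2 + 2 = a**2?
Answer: 220/147 ≈ 1.4966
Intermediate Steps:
u(a) = -4 + 2*a**2
-11*(u(1) + 22)/(-90 - 57) = -11*((-4 + 2*1**2) + 22)/(-90 - 57) = -11*((-4 + 2*1) + 22)/(-147) = -11*((-4 + 2) + 22)*(-1)/147 = -11*(-2 + 22)*(-1)/147 = -220*(-1)/147 = -11*(-20/147) = 220/147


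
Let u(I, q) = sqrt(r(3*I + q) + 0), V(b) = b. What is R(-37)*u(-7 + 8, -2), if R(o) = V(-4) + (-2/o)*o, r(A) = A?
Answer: -6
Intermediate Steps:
u(I, q) = sqrt(q + 3*I) (u(I, q) = sqrt((3*I + q) + 0) = sqrt((q + 3*I) + 0) = sqrt(q + 3*I))
R(o) = -6 (R(o) = -4 + (-2/o)*o = -4 - 2 = -6)
R(-37)*u(-7 + 8, -2) = -6*sqrt(-2 + 3*(-7 + 8)) = -6*sqrt(-2 + 3*1) = -6*sqrt(-2 + 3) = -6*sqrt(1) = -6*1 = -6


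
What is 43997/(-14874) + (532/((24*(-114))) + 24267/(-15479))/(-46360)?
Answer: -37886549790569/12808413826272 ≈ -2.9579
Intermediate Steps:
43997/(-14874) + (532/((24*(-114))) + 24267/(-15479))/(-46360) = 43997*(-1/14874) + (532/(-2736) + 24267*(-1/15479))*(-1/46360) = -43997/14874 + (532*(-1/2736) - 24267/15479)*(-1/46360) = -43997/14874 + (-7/36 - 24267/15479)*(-1/46360) = -43997/14874 - 981965/557244*(-1/46360) = -43997/14874 + 196393/5166766368 = -37886549790569/12808413826272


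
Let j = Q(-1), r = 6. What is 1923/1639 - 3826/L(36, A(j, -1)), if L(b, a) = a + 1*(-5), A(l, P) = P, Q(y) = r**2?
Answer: 3141176/4917 ≈ 638.84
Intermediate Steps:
Q(y) = 36 (Q(y) = 6**2 = 36)
j = 36
L(b, a) = -5 + a (L(b, a) = a - 5 = -5 + a)
1923/1639 - 3826/L(36, A(j, -1)) = 1923/1639 - 3826/(-5 - 1) = 1923*(1/1639) - 3826/(-6) = 1923/1639 - 3826*(-1/6) = 1923/1639 + 1913/3 = 3141176/4917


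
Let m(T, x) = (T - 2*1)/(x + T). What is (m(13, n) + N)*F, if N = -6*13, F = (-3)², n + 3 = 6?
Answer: -11133/16 ≈ -695.81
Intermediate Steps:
n = 3 (n = -3 + 6 = 3)
m(T, x) = (-2 + T)/(T + x) (m(T, x) = (T - 2)/(T + x) = (-2 + T)/(T + x))
F = 9
N = -78
(m(13, n) + N)*F = ((-2 + 13)/(13 + 3) - 78)*9 = (11/16 - 78)*9 = -1237/16*9 = -11133/16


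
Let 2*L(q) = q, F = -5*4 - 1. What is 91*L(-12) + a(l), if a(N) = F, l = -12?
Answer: -567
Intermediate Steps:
F = -21 (F = -20 - 1 = -21)
a(N) = -21
L(q) = q/2
91*L(-12) + a(l) = 91*((½)*(-12)) - 21 = 91*(-6) - 21 = -546 - 21 = -567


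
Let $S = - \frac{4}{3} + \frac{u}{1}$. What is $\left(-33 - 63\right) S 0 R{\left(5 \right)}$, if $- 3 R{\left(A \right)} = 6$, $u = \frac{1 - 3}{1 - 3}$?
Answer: $0$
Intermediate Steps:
$u = 1$ ($u = - \frac{2}{-2} = \left(-2\right) \left(- \frac{1}{2}\right) = 1$)
$R{\left(A \right)} = -2$ ($R{\left(A \right)} = \left(- \frac{1}{3}\right) 6 = -2$)
$S = - \frac{1}{3}$ ($S = - \frac{4}{3} + 1 \cdot 1^{-1} = \left(-4\right) \frac{1}{3} + 1 \cdot 1 = - \frac{4}{3} + 1 = - \frac{1}{3} \approx -0.33333$)
$\left(-33 - 63\right) S 0 R{\left(5 \right)} = \left(-33 - 63\right) \left(- \frac{1}{3}\right) 0 \left(-2\right) = - 96 \cdot 0 \left(-2\right) = \left(-96\right) 0 = 0$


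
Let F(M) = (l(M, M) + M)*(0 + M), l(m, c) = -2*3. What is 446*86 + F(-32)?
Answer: 39572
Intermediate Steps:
l(m, c) = -6
F(M) = M*(-6 + M) (F(M) = (-6 + M)*(0 + M) = (-6 + M)*M = M*(-6 + M))
446*86 + F(-32) = 446*86 - 32*(-6 - 32) = 38356 - 32*(-38) = 38356 + 1216 = 39572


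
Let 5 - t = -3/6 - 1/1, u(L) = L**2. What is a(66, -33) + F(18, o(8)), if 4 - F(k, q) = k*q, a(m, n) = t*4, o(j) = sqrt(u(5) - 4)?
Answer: 30 - 18*sqrt(21) ≈ -52.486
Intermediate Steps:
t = 13/2 (t = 5 - (-3/6 - 1/1) = 5 - (-3*1/6 - 1*1) = 5 - (-1/2 - 1) = 5 - 1*(-3/2) = 5 + 3/2 = 13/2 ≈ 6.5000)
o(j) = sqrt(21) (o(j) = sqrt(5**2 - 4) = sqrt(25 - 4) = sqrt(21))
a(m, n) = 26 (a(m, n) = (13/2)*4 = 26)
F(k, q) = 4 - k*q
a(66, -33) + F(18, o(8)) = 26 + (4 - 1*18*sqrt(21)) = 26 + (4 - 18*sqrt(21)) = 30 - 18*sqrt(21)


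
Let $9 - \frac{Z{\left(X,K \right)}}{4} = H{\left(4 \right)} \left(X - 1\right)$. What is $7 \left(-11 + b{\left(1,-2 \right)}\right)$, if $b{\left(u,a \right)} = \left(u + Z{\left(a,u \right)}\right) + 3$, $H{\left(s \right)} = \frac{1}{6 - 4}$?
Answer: $245$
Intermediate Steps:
$H{\left(s \right)} = \frac{1}{2}$ ($H{\left(s \right)} = \frac{1}{6 - 4} = \frac{1}{2}$)
$Z{\left(X,K \right)} = 38 - 2 X$ ($Z{\left(X,K \right)} = 36 - 4 \frac{X - 1}{2} = 36 - 4 \frac{-1 + X}{2} = 36 - 4 \left(- \frac{1}{2} + \frac{X}{2}\right) = 36 - \left(-2 + 2 X\right) = 38 - 2 X$)
$b{\left(u,a \right)} = 41 + u - 2 a$ ($b{\left(u,a \right)} = \left(u - \left(-38 + 2 a\right)\right) + 3 = \left(38 + u - 2 a\right) + 3 = 41 + u - 2 a$)
$7 \left(-11 + b{\left(1,-2 \right)}\right) = 7 \left(-11 + \left(41 + 1 - -4\right)\right) = 7 \left(-11 + \left(41 + 1 + 4\right)\right) = 7 \left(-11 + 46\right) = 7 \cdot 35 = 245$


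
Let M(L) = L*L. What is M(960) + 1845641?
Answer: 2767241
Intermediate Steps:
M(L) = L²
M(960) + 1845641 = 960² + 1845641 = 921600 + 1845641 = 2767241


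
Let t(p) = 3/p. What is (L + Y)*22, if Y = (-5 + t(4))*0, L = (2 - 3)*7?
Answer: -154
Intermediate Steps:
L = -7 (L = -1*7 = -7)
Y = 0 (Y = (-5 + 3/4)*0 = (-5 + 3*(¼))*0 = (-5 + ¾)*0 = -17/4*0 = 0)
(L + Y)*22 = (-7 + 0)*22 = -7*22 = -154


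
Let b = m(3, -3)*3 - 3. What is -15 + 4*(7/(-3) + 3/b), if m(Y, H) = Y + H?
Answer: -85/3 ≈ -28.333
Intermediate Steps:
m(Y, H) = H + Y
b = -3 (b = (-3 + 3)*3 - 3 = 0*3 - 3 = 0 - 3 = -3)
-15 + 4*(7/(-3) + 3/b) = -15 + 4*(7/(-3) + 3/(-3)) = -15 + 4*(7*(-⅓) + 3*(-⅓)) = -15 + 4*(-7/3 - 1) = -15 + 4*(-10/3) = -15 - 40/3 = -85/3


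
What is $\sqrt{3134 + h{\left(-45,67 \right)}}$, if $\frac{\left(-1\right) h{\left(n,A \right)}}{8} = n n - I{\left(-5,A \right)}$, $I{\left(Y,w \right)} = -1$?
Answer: $i \sqrt{13074} \approx 114.34 i$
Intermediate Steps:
$h{\left(n,A \right)} = -8 - 8 n^{2}$ ($h{\left(n,A \right)} = - 8 \left(n n - -1\right) = - 8 \left(n^{2} + 1\right) = - 8 \left(1 + n^{2}\right) = -8 - 8 n^{2}$)
$\sqrt{3134 + h{\left(-45,67 \right)}} = \sqrt{3134 - \left(8 + 8 \left(-45\right)^{2}\right)} = \sqrt{3134 - 16208} = \sqrt{-13074} = i \sqrt{13074}$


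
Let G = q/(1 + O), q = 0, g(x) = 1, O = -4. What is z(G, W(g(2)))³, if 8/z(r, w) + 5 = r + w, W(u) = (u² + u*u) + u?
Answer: -64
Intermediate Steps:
G = 0 (G = 0/(1 - 4) = 0/(-3) = -⅓*0 = 0)
W(u) = u + 2*u² (W(u) = (u² + u²) + u = 2*u² + u = u + 2*u²)
z(r, w) = 8/(-5 + r + w) (z(r, w) = 8/(-5 + (r + w)) = 8/(-5 + r + w))
z(G, W(g(2)))³ = (8/(-5 + 0 + 1*(1 + 2*1)))³ = (8/(-5 + 0 + 1*(1 + 2)))³ = (8/(-5 + 0 + 1*3))³ = (8/(-5 + 0 + 3))³ = (8/(-2))³ = (8*(-½))³ = (-4)³ = -64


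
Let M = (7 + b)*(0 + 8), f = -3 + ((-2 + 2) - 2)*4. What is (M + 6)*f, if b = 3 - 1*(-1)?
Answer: -1034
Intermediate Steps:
b = 4 (b = 3 + 1 = 4)
f = -11 (f = -3 + (0 - 2)*4 = -3 - 2*4 = -3 - 8 = -11)
M = 88 (M = (7 + 4)*(0 + 8) = 11*8 = 88)
(M + 6)*f = (88 + 6)*(-11) = 94*(-11) = -1034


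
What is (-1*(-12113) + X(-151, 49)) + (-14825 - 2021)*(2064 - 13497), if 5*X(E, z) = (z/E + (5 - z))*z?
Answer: 145422057448/755 ≈ 1.9261e+8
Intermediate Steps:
X(E, z) = z*(5 - z + z/E)/5 (X(E, z) = ((z/E + (5 - z))*z)/5 = ((5 - z + z/E)*z)/5 = (z*(5 - z + z/E))/5 = z*(5 - z + z/E)/5)
(-1*(-12113) + X(-151, 49)) + (-14825 - 2021)*(2064 - 13497) = (-1*(-12113) - ⅕*49*(-1*49 - 151*(-5 + 49))/(-151)) + (-14825 - 2021)*(2064 - 13497) = (12113 - ⅕*49*(-1/151)*(-49 - 151*44)) - 16846*(-11433) = (12113 - ⅕*49*(-1/151)*(-49 - 6644)) + 192600318 = (12113 - ⅕*49*(-1/151)*(-6693)) + 192600318 = (12113 - 327957/755) + 192600318 = 8817358/755 + 192600318 = 145422057448/755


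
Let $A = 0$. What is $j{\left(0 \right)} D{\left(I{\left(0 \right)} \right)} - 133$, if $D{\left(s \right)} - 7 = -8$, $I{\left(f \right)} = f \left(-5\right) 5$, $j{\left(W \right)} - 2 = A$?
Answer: $-135$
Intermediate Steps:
$j{\left(W \right)} = 2$ ($j{\left(W \right)} = 2 + 0 = 2$)
$I{\left(f \right)} = - 25 f$ ($I{\left(f \right)} = - 5 f 5 = - 25 f$)
$D{\left(s \right)} = -1$ ($D{\left(s \right)} = 7 - 8 = -1$)
$j{\left(0 \right)} D{\left(I{\left(0 \right)} \right)} - 133 = 2 \left(-1\right) - 133 = -2 - 133 = -135$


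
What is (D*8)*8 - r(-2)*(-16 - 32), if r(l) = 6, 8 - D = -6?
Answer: 1184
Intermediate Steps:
D = 14 (D = 8 - 1*(-6) = 8 + 6 = 14)
(D*8)*8 - r(-2)*(-16 - 32) = (14*8)*8 - 6*(-16 - 32) = 112*8 - 6*(-48) = 896 - 1*(-288) = 896 + 288 = 1184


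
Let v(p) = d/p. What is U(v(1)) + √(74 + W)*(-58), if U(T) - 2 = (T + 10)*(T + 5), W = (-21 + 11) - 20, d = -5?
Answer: 2 - 116*√11 ≈ -382.73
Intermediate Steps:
v(p) = -5/p
W = -30 (W = -10 - 20 = -30)
U(T) = 2 + (5 + T)*(10 + T) (U(T) = 2 + (T + 10)*(T + 5) = 2 + (10 + T)*(5 + T) = 2 + (5 + T)*(10 + T))
U(v(1)) + √(74 + W)*(-58) = (52 + (-5/1)² + 15*(-5/1)) + √(74 - 30)*(-58) = (52 + (-5*1)² + 15*(-5*1)) + √44*(-58) = (52 + (-5)² + 15*(-5)) + (2*√11)*(-58) = (52 + 25 - 75) - 116*√11 = 2 - 116*√11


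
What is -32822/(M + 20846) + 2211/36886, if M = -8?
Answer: -582299737/384315234 ≈ -1.5152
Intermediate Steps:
-32822/(M + 20846) + 2211/36886 = -32822/(-8 + 20846) + 2211/36886 = -32822/20838 + 2211*(1/36886) = -32822*1/20838 + 2211/36886 = -16411/10419 + 2211/36886 = -582299737/384315234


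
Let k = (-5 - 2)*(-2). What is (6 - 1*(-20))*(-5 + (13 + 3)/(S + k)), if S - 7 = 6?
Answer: -3094/27 ≈ -114.59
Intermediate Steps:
S = 13 (S = 7 + 6 = 13)
k = 14 (k = -7*(-2) = 14)
(6 - 1*(-20))*(-5 + (13 + 3)/(S + k)) = (6 - 1*(-20))*(-5 + (13 + 3)/(13 + 14)) = (6 + 20)*(-5 + 16/27) = 26*(-5 + 16*(1/27)) = 26*(-5 + 16/27) = 26*(-119/27) = -3094/27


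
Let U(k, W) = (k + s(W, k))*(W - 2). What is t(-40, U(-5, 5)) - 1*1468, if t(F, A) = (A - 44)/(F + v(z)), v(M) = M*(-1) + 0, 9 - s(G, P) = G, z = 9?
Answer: -71885/49 ≈ -1467.0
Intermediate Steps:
s(G, P) = 9 - G
U(k, W) = (-2 + W)*(9 + k - W) (U(k, W) = (k + (9 - W))*(W - 2) = (9 + k - W)*(-2 + W) = (-2 + W)*(9 + k - W))
v(M) = -M (v(M) = -M + 0 = -M)
t(F, A) = (-44 + A)/(-9 + F) (t(F, A) = (A - 44)/(F - 1*9) = (-44 + A)/(F - 9) = (-44 + A)/(-9 + F))
t(-40, U(-5, 5)) - 1*1468 = (-44 + (-18 - 1*5² - 2*(-5) + 11*5 + 5*(-5)))/(-9 - 40) - 1*1468 = (-44 + (-18 - 1*25 + 10 + 55 - 25))/(-49) - 1468 = -(-44 + (-18 - 25 + 10 + 55 - 25))/49 - 1468 = -(-44 - 3)/49 - 1468 = -1/49*(-47) - 1468 = 47/49 - 1468 = -71885/49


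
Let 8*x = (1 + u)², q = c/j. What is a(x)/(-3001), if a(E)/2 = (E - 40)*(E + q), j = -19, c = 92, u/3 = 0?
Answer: -228723/1824608 ≈ -0.12535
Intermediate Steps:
u = 0 (u = 3*0 = 0)
q = -92/19 (q = 92/(-19) = 92*(-1/19) = -92/19 ≈ -4.8421)
x = ⅛ (x = (1 + 0)²/8 = (⅛)*1² = (⅛)*1 = ⅛ ≈ 0.12500)
a(E) = 2*(-40 + E)*(-92/19 + E) (a(E) = 2*((E - 40)*(E - 92/19)) = 2*((-40 + E)*(-92/19 + E)) = 2*(-40 + E)*(-92/19 + E))
a(x)/(-3001) = (7360/19 + 2*(⅛)² - 1704/19*⅛)/(-3001) = (7360/19 + 2*(1/64) - 213/19)*(-1/3001) = (7360/19 + 1/32 - 213/19)*(-1/3001) = (228723/608)*(-1/3001) = -228723/1824608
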